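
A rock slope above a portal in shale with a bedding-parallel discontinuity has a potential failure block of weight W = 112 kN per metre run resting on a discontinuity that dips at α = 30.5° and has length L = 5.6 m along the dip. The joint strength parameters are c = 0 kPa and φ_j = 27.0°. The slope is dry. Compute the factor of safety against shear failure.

FS = 0.87

Resolving the block weight along and normal to the plane and applying the Mohr–Coulomb strength on the joint:
N' = W cosα = 112·cos30.5° = 96.5 kN/m
Driving force T = W sinα = 112·sin30.5° = 56.8 kN/m
Resisting force R = c·L + N'·tanφ_j = 0·5.6 + 96.5·tan27.0° = 0.0 + 49.2 = 49.2 kN/m
FS = R / T = 49.2 / 56.8 = 0.865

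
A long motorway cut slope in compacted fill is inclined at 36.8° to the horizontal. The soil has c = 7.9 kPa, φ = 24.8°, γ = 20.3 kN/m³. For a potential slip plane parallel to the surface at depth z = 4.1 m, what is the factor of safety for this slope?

For an infinite slope with a slip plane parallel to the surface (no pore pressure): FS = [c + γz cos²β tanφ] / [γz sinβ cosβ].
γz = 20.3·4.1 = 83.23 kN/m²
Numerator = 7.9 + 83.23·cos²36.8°·tan24.8° = 7.9 + 83.23·0.6412·0.4621 = 32.558 kPa
Denominator = 83.23·sin36.8°·cos36.8° = 83.23·0.5990·0.8007 = 39.922 kPa
FS = 32.558 / 39.922 = 0.816

FS = 0.82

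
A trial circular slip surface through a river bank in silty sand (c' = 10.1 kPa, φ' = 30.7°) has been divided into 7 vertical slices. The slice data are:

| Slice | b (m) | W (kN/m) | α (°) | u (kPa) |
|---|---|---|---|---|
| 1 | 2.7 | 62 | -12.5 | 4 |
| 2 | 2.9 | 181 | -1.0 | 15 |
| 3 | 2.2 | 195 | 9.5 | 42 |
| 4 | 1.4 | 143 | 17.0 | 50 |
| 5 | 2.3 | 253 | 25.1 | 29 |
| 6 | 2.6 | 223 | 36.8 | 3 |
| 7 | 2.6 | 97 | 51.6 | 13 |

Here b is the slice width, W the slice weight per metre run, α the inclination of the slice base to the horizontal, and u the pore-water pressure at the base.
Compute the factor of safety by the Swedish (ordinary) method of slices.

FS = 1.60

Ordinary method of slices: FS = Σ[c'·Δl_i + (W_i cosα_i − u_i·Δl_i)·tanφ'] / Σ W_i sinα_i, with Δl_i = b_i / cosα_i.
Slice 1: Δl = 2.7/cos(-12.5°) = 2.766 m; N'_1 = 62·cos(-12.5°) − 4·2.766 = 49.5; c'Δl = 27.93; W sinα = -13.4
Slice 2: Δl = 2.9/cos(-1.0°) = 2.900 m; N'_2 = 181·cos(-1.0°) − 15·2.900 = 137.5; c'Δl = 29.29; W sinα = -3.2
Slice 3: Δl = 2.2/cos9.5° = 2.231 m; N'_3 = 195·cos9.5° − 42·2.231 = 98.6; c'Δl = 22.53; W sinα = 32.2
Slice 4: Δl = 1.4/cos17.0° = 1.464 m; N'_4 = 143·cos17.0° − 50·1.464 = 63.6; c'Δl = 14.79; W sinα = 41.8
Slice 5: Δl = 2.3/cos25.1° = 2.540 m; N'_5 = 253·cos25.1° − 29·2.540 = 155.5; c'Δl = 25.65; W sinα = 107.3
Slice 6: Δl = 2.6/cos36.8° = 3.247 m; N'_6 = 223·cos36.8° − 3·3.247 = 168.8; c'Δl = 32.80; W sinα = 133.6
Slice 7: Δl = 2.6/cos51.6° = 4.186 m; N'_7 = 97·cos51.6° − 13·4.186 = 5.8; c'Δl = 42.28; W sinα = 76.0
Σc'Δl = 195.3 kN/m; ΣN' = 679.2 kN/m; ΣW sinα = 374.3 kN/m
Resisting = 195.3 + 679.2·tan30.7° = 195.3 + 403.3 = 598.6 kN/m
FS = 598.6 / 374.3 = 1.599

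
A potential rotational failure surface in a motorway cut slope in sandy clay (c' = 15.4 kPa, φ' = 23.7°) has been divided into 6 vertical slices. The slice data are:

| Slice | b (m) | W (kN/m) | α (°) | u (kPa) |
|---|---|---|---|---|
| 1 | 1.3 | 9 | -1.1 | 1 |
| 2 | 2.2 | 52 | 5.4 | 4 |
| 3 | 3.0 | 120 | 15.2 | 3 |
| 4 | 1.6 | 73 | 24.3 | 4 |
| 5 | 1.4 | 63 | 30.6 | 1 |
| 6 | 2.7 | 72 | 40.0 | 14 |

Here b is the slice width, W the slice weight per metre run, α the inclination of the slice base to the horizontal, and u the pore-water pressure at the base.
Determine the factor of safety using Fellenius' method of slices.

Ordinary method of slices: FS = Σ[c'·Δl_i + (W_i cosα_i − u_i·Δl_i)·tanφ'] / Σ W_i sinα_i, with Δl_i = b_i / cosα_i.
Slice 1: Δl = 1.3/cos(-1.1°) = 1.300 m; N'_1 = 9·cos(-1.1°) − 1·1.300 = 7.7; c'Δl = 20.02; W sinα = -0.2
Slice 2: Δl = 2.2/cos5.4° = 2.210 m; N'_2 = 52·cos5.4° − 4·2.210 = 42.9; c'Δl = 34.03; W sinα = 4.9
Slice 3: Δl = 3.0/cos15.2° = 3.109 m; N'_3 = 120·cos15.2° − 3·3.109 = 106.5; c'Δl = 47.87; W sinα = 31.5
Slice 4: Δl = 1.6/cos24.3° = 1.756 m; N'_4 = 73·cos24.3° − 4·1.756 = 59.5; c'Δl = 27.04; W sinα = 30.0
Slice 5: Δl = 1.4/cos30.6° = 1.627 m; N'_5 = 63·cos30.6° − 1·1.627 = 52.6; c'Δl = 25.05; W sinα = 32.1
Slice 6: Δl = 2.7/cos40.0° = 3.525 m; N'_6 = 72·cos40.0° − 14·3.525 = 5.8; c'Δl = 54.28; W sinα = 46.3
Σc'Δl = 208.3 kN/m; ΣN' = 275.0 kN/m; ΣW sinα = 144.6 kN/m
Resisting = 208.3 + 275.0·tan23.7° = 208.3 + 120.7 = 329.0 kN/m
FS = 329.0 / 144.6 = 2.276

FS = 2.28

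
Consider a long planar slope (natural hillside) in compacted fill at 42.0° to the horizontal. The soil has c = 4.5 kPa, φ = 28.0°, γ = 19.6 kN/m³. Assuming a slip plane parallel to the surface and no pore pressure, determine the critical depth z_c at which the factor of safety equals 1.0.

z_c = 1.13 m

Setting FS = 1.00 in FS = [c + γz cos²β tanφ] / [γz sinβ cosβ] and solving for z:
z = c / [γ cosβ (FS·sinβ − cosβ·tanφ)]
  = 4.5 / [19.6·cos42.0°·(1.00·sin42.0° − cos42.0°·tan28.0°)]
  = 4.5 / [19.6·0.7431·(1.00·0.6691 − 0.7431·0.5317)]
  = 4.5 / 3.9909 = 1.128 m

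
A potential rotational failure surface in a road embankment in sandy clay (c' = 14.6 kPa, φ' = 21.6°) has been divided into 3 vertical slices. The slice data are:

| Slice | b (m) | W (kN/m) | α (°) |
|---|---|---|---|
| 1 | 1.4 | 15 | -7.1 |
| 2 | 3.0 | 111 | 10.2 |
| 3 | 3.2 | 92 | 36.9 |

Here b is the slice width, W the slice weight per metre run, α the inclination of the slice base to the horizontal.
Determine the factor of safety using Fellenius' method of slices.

FS = 2.76

Ordinary method of slices: FS = Σ[c'·Δl_i + (W_i cosα_i)·tanφ'] / Σ W_i sinα_i, with Δl_i = b_i / cosα_i.
Slice 1: Δl = 1.4/cos(-7.1°) = 1.411 m; N'_1 = 15·cos(-7.1°) = 14.9; c'Δl = 20.60; W sinα = -1.9
Slice 2: Δl = 3.0/cos10.2° = 3.048 m; N'_2 = 111·cos10.2° = 109.2; c'Δl = 44.50; W sinα = 19.7
Slice 3: Δl = 3.2/cos36.9° = 4.002 m; N'_3 = 92·cos36.9° = 73.6; c'Δl = 58.42; W sinα = 55.2
Σc'Δl = 123.5 kN/m; ΣN' = 197.7 kN/m; ΣW sinα = 73.0 kN/m
Resisting = 123.5 + 197.7·tan21.6° = 123.5 + 78.3 = 201.8 kN/m
FS = 201.8 / 73.0 = 2.763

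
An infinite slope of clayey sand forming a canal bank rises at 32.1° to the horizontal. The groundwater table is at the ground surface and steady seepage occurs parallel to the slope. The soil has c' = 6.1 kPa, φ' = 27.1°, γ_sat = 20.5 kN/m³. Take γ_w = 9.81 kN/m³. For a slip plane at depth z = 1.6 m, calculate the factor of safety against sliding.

With seepage parallel to the slope and the water table at the surface, the effective normal stress on the slip plane uses the buoyant unit weight γ' = γ_sat − γ_w while the driving shear stress uses γ_sat:
FS = [c' + γ' z cos²β tanφ'] / [γ_sat z sinβ cosβ]
γ' = 20.5 − 9.81 = 10.69 kN/m³
Numerator = 6.1 + 10.69·1.6·cos²32.1°·tan27.1° = 6.1 + 10.69·1.6·0.7176·0.5117 = 12.381 kPa
Denominator = 20.5·1.6·sin32.1°·cos32.1° = 20.5·1.6·0.5314·0.8471 = 14.765 kPa
FS = 12.381 / 14.765 = 0.839

FS = 0.84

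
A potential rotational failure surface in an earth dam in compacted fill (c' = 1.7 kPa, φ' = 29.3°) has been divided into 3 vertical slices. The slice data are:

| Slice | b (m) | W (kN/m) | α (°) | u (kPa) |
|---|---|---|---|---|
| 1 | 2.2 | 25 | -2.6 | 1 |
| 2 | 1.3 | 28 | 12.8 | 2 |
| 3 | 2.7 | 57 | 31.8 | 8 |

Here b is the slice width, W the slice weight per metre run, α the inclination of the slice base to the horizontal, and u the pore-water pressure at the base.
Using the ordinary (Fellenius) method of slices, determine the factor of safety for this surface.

FS = 1.45

Ordinary method of slices: FS = Σ[c'·Δl_i + (W_i cosα_i − u_i·Δl_i)·tanφ'] / Σ W_i sinα_i, with Δl_i = b_i / cosα_i.
Slice 1: Δl = 2.2/cos(-2.6°) = 2.202 m; N'_1 = 25·cos(-2.6°) − 1·2.202 = 22.8; c'Δl = 3.74; W sinα = -1.1
Slice 2: Δl = 1.3/cos12.8° = 1.333 m; N'_2 = 28·cos12.8° − 2·1.333 = 24.6; c'Δl = 2.27; W sinα = 6.2
Slice 3: Δl = 2.7/cos31.8° = 3.177 m; N'_3 = 57·cos31.8° − 8·3.177 = 23.0; c'Δl = 5.40; W sinα = 30.0
Σc'Δl = 11.4 kN/m; ΣN' = 70.4 kN/m; ΣW sinα = 35.1 kN/m
Resisting = 11.4 + 70.4·tan29.3° = 11.4 + 39.5 = 50.9 kN/m
FS = 50.9 / 35.1 = 1.451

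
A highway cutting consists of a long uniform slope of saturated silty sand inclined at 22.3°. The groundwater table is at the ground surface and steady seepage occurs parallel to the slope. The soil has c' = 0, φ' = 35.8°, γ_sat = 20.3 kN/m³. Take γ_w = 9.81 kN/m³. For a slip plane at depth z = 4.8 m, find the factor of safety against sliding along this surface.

FS = 0.91

With seepage parallel to the slope and the water table at the surface, the effective normal stress on the slip plane uses the buoyant unit weight γ' = γ_sat − γ_w while the driving shear stress uses γ_sat:
FS = [c' + γ' z cos²β tanφ'] / [γ_sat z sinβ cosβ]
(For c' = 0 this reduces to FS = (γ'/γ_sat)·tanφ'/tanβ.)
γ' = 20.3 − 9.81 = 10.49 kN/m³
Numerator = 0.0 + 10.49·4.8·cos²22.3°·tan35.8° = 0.0 + 10.49·4.8·0.8560·0.7212 = 31.086 kPa
Denominator = 20.3·4.8·sin22.3°·cos22.3° = 20.3·4.8·0.3795·0.9252 = 34.209 kPa
FS = 31.086 / 34.209 = 0.909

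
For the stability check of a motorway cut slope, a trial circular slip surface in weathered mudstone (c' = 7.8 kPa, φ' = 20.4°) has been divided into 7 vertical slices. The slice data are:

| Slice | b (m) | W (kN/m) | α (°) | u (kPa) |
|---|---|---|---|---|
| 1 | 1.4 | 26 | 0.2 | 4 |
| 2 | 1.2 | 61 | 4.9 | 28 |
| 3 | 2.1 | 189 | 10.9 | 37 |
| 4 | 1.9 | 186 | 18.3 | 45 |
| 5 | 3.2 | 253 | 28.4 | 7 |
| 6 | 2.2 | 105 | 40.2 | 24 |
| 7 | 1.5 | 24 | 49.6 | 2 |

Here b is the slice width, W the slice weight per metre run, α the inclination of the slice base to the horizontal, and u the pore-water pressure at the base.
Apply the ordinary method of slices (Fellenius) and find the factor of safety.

Ordinary method of slices: FS = Σ[c'·Δl_i + (W_i cosα_i − u_i·Δl_i)·tanφ'] / Σ W_i sinα_i, with Δl_i = b_i / cosα_i.
Slice 1: Δl = 1.4/cos0.2° = 1.400 m; N'_1 = 26·cos0.2° − 4·1.400 = 20.4; c'Δl = 10.92; W sinα = 0.1
Slice 2: Δl = 1.2/cos4.9° = 1.204 m; N'_2 = 61·cos4.9° − 28·1.204 = 27.1; c'Δl = 9.39; W sinα = 5.2
Slice 3: Δl = 2.1/cos10.9° = 2.139 m; N'_3 = 189·cos10.9° − 37·2.139 = 106.5; c'Δl = 16.68; W sinα = 35.7
Slice 4: Δl = 1.9/cos18.3° = 2.001 m; N'_4 = 186·cos18.3° − 45·2.001 = 86.5; c'Δl = 15.61; W sinα = 58.4
Slice 5: Δl = 3.2/cos28.4° = 3.638 m; N'_5 = 253·cos28.4° − 7·3.638 = 197.1; c'Δl = 28.37; W sinα = 120.3
Slice 6: Δl = 2.2/cos40.2° = 2.880 m; N'_6 = 105·cos40.2° − 24·2.880 = 11.1; c'Δl = 22.47; W sinα = 67.8
Slice 7: Δl = 1.5/cos49.6° = 2.314 m; N'_7 = 24·cos49.6° − 2·2.314 = 10.9; c'Δl = 18.05; W sinα = 18.3
Σc'Δl = 121.5 kN/m; ΣN' = 459.5 kN/m; ΣW sinα = 305.8 kN/m
Resisting = 121.5 + 459.5·tan20.4° = 121.5 + 170.9 = 292.4 kN/m
FS = 292.4 / 305.8 = 0.956

FS = 0.96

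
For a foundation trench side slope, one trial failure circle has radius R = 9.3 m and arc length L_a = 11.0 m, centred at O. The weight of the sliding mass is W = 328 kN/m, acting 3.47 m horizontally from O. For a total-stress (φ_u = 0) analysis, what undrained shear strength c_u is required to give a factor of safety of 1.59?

FS = c_u·L_a·R / (W·d), so c_u = FS·W·d / (L_a·R).
c_u = 1.59·328·3.47 / (11.00·9.3) = 1809.7 / 102.30 = 17.69 kPa

c_u = 17.7 kPa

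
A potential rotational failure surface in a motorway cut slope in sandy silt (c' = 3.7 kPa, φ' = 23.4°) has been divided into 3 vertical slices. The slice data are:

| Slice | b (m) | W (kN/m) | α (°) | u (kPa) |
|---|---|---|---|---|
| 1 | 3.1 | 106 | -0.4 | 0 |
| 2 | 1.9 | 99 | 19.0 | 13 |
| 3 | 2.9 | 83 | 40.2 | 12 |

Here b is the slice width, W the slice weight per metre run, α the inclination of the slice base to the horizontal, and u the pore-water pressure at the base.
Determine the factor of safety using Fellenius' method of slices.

FS = 1.36

Ordinary method of slices: FS = Σ[c'·Δl_i + (W_i cosα_i − u_i·Δl_i)·tanφ'] / Σ W_i sinα_i, with Δl_i = b_i / cosα_i.
Slice 1: Δl = 3.1/cos(-0.4°) = 3.100 m; N'_1 = 106·cos(-0.4°) − 0·3.100 = 106.0; c'Δl = 11.47; W sinα = -0.7
Slice 2: Δl = 1.9/cos19.0° = 2.009 m; N'_2 = 99·cos19.0° − 13·2.009 = 67.5; c'Δl = 7.44; W sinα = 32.2
Slice 3: Δl = 2.9/cos40.2° = 3.797 m; N'_3 = 83·cos40.2° − 12·3.797 = 17.8; c'Δl = 14.05; W sinα = 53.6
Σc'Δl = 33.0 kN/m; ΣN' = 191.3 kN/m; ΣW sinα = 85.1 kN/m
Resisting = 33.0 + 191.3·tan23.4° = 33.0 + 82.8 = 115.7 kN/m
FS = 115.7 / 85.1 = 1.361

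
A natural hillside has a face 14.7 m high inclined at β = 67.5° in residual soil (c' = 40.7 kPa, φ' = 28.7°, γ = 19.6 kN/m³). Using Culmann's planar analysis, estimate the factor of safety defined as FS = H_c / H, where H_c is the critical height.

FS = 2.08

H_c = (4c'/γ) · sinβ cosφ' / [1 − cos(β − φ')]
    = (4·40.7/19.6) · sin67.5°·cos28.7° / [1 − cos38.8°]
    = 8.306 · 0.8104 / 0.2207 = 30.50 m
FS = H_c / H = 30.50 / 14.7 = 2.075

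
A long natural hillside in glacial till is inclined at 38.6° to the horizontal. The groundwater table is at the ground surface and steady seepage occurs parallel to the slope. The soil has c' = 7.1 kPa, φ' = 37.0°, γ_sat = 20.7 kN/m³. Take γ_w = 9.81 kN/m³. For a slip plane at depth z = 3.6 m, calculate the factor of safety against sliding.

With seepage parallel to the slope and the water table at the surface, the effective normal stress on the slip plane uses the buoyant unit weight γ' = γ_sat − γ_w while the driving shear stress uses γ_sat:
FS = [c' + γ' z cos²β tanφ'] / [γ_sat z sinβ cosβ]
γ' = 20.7 − 9.81 = 10.89 kN/m³
Numerator = 7.1 + 10.89·3.6·cos²38.6°·tan37.0° = 7.1 + 10.89·3.6·0.6108·0.7536 = 25.144 kPa
Denominator = 20.7·3.6·sin38.6°·cos38.6° = 20.7·3.6·0.6239·0.7815 = 36.334 kPa
FS = 25.144 / 36.334 = 0.692

FS = 0.69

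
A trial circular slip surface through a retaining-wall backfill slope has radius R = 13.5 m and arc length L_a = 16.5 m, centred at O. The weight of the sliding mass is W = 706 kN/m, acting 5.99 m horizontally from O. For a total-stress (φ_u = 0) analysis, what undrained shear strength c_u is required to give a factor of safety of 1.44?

FS = c_u·L_a·R / (W·d), so c_u = FS·W·d / (L_a·R).
c_u = 1.44·706·5.99 / (16.50·13.5) = 6089.7 / 222.75 = 27.34 kPa

c_u = 27.3 kPa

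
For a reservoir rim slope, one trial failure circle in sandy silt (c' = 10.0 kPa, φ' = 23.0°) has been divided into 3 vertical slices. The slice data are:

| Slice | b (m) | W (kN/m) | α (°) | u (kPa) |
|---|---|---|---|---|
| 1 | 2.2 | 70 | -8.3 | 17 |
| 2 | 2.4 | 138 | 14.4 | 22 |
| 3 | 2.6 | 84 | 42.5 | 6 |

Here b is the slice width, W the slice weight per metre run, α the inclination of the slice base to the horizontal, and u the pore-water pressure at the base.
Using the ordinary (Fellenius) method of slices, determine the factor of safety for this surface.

FS = 1.81

Ordinary method of slices: FS = Σ[c'·Δl_i + (W_i cosα_i − u_i·Δl_i)·tanφ'] / Σ W_i sinα_i, with Δl_i = b_i / cosα_i.
Slice 1: Δl = 2.2/cos(-8.3°) = 2.223 m; N'_1 = 70·cos(-8.3°) − 17·2.223 = 31.5; c'Δl = 22.23; W sinα = -10.1
Slice 2: Δl = 2.4/cos14.4° = 2.478 m; N'_2 = 138·cos14.4° − 22·2.478 = 79.2; c'Δl = 24.78; W sinα = 34.3
Slice 3: Δl = 2.6/cos42.5° = 3.526 m; N'_3 = 84·cos42.5° − 6·3.526 = 40.8; c'Δl = 35.26; W sinα = 56.7
Σc'Δl = 82.3 kN/m; ΣN' = 151.4 kN/m; ΣW sinα = 81.0 kN/m
Resisting = 82.3 + 151.4·tan23.0° = 82.3 + 64.3 = 146.5 kN/m
FS = 146.5 / 81.0 = 1.810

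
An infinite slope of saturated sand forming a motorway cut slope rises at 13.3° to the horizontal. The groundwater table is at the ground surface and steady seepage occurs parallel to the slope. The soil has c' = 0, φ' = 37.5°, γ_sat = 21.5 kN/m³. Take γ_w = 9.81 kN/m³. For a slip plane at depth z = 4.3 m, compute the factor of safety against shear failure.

FS = 1.76

With seepage parallel to the slope and the water table at the surface, the effective normal stress on the slip plane uses the buoyant unit weight γ' = γ_sat − γ_w while the driving shear stress uses γ_sat:
FS = [c' + γ' z cos²β tanφ'] / [γ_sat z sinβ cosβ]
(For c' = 0 this reduces to FS = (γ'/γ_sat)·tanφ'/tanβ.)
γ' = 21.5 − 9.81 = 11.69 kN/m³
Numerator = 0.0 + 11.69·4.3·cos²13.3°·tan37.5° = 0.0 + 11.69·4.3·0.9471·0.7673 = 36.530 kPa
Denominator = 21.5·4.3·sin13.3°·cos13.3° = 21.5·4.3·0.2300·0.9732 = 20.698 kPa
FS = 36.530 / 20.698 = 1.765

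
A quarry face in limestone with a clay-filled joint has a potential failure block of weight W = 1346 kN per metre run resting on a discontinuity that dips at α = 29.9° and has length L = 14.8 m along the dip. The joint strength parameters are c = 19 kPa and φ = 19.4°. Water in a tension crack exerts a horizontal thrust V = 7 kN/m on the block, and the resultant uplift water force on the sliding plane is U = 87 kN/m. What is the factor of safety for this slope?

FS = 0.98

Resolving the block weight along and normal to the plane and applying the Mohr–Coulomb strength on the joint:
N' = W cosα − U − V sinα = 1346·cos29.9° − 87 − 7·sin29.9° = 1076.4 kN/m
Driving force T = W sinα + V cosα = 1346·sin29.9° + 7·cos29.9° = 677.0 kN/m
Resisting force R = c·L + N'·tanφ = 19·14.8 + 1076.4·tan19.4° = 281.2 + 379.0 = 660.2 kN/m
FS = R / T = 660.2 / 677.0 = 0.975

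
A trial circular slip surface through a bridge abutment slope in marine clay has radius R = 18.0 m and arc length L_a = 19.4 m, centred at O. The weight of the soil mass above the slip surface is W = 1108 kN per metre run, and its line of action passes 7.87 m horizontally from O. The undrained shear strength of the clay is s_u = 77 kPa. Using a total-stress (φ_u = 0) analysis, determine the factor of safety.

FS = 3.08

Taking moments about the centre O, the resisting moment is provided by the undrained shear strength acting along the arc:
M_R = s_u·L_a·R = 77·19.40·18.0 = 26888.4 kN·m/m
M_D = W·d = 1108·7.87 = 8720.0 kN·m/m
FS = M_R / M_D = 26888.4 / 8720.0 = 3.084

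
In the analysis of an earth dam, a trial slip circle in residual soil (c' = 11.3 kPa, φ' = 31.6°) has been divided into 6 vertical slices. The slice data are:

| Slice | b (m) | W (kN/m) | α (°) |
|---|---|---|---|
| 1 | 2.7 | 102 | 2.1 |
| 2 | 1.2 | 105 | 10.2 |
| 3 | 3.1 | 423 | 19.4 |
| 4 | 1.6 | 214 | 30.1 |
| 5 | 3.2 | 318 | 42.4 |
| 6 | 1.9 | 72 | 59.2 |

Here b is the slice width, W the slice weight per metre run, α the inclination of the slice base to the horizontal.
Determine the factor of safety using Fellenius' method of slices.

FS = 1.55

Ordinary method of slices: FS = Σ[c'·Δl_i + (W_i cosα_i)·tanφ'] / Σ W_i sinα_i, with Δl_i = b_i / cosα_i.
Slice 1: Δl = 2.7/cos2.1° = 2.702 m; N'_1 = 102·cos2.1° = 101.9; c'Δl = 30.53; W sinα = 3.7
Slice 2: Δl = 1.2/cos10.2° = 1.219 m; N'_2 = 105·cos10.2° = 103.3; c'Δl = 13.78; W sinα = 18.6
Slice 3: Δl = 3.1/cos19.4° = 3.287 m; N'_3 = 423·cos19.4° = 399.0; c'Δl = 37.14; W sinα = 140.5
Slice 4: Δl = 1.6/cos30.1° = 1.849 m; N'_4 = 214·cos30.1° = 185.1; c'Δl = 20.90; W sinα = 107.3
Slice 5: Δl = 3.2/cos42.4° = 4.333 m; N'_5 = 318·cos42.4° = 234.8; c'Δl = 48.97; W sinα = 214.4
Slice 6: Δl = 1.9/cos59.2° = 3.711 m; N'_6 = 72·cos59.2° = 36.9; c'Δl = 41.93; W sinα = 61.8
Σc'Δl = 193.2 kN/m; ΣN' = 1061.1 kN/m; ΣW sinα = 546.4 kN/m
Resisting = 193.2 + 1061.1·tan31.6° = 193.2 + 652.8 = 846.0 kN/m
FS = 846.0 / 546.4 = 1.548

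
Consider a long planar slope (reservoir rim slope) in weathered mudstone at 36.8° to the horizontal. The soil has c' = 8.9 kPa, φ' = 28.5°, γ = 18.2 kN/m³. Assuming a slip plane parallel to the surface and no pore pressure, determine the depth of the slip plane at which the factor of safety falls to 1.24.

Setting FS = 1.24 in FS = [c' + γz cos²β tanφ'] / [γz sinβ cosβ] and solving for z:
z = c' / [γ cosβ (FS·sinβ − cosβ·tanφ')]
  = 8.9 / [18.2·cos36.8°·(1.24·sin36.8° − cos36.8°·tan28.5°)]
  = 8.9 / [18.2·0.8007·(1.24·0.5990 − 0.8007·0.5430)]
  = 8.9 / 4.4890 = 1.983 m

z = 1.98 m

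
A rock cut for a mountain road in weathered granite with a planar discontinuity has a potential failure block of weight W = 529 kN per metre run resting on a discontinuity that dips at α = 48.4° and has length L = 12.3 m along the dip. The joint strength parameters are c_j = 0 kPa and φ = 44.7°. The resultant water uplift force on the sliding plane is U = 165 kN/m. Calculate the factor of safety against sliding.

Resolving the block weight along and normal to the plane and applying the Mohr–Coulomb strength on the joint:
N' = W cosα − U = 529·cos48.4° − 165 = 186.2 kN/m
Driving force T = W sinα = 529·sin48.4° = 395.6 kN/m
Resisting force R = c_j·L + N'·tanφ = 0·12.3 + 186.2·tan44.7° = 0.0 + 184.3 = 184.3 kN/m
FS = R / T = 184.3 / 395.6 = 0.466

FS = 0.47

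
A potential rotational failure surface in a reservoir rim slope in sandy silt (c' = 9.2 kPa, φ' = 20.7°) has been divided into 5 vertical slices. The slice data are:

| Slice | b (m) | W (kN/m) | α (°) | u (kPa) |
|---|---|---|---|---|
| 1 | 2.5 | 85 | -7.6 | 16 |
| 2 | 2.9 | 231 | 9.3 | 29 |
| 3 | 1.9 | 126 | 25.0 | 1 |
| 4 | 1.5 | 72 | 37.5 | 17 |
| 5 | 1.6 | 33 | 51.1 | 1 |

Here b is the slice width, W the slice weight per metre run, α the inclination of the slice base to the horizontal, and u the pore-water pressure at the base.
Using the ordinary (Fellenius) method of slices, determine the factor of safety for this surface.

Ordinary method of slices: FS = Σ[c'·Δl_i + (W_i cosα_i − u_i·Δl_i)·tanφ'] / Σ W_i sinα_i, with Δl_i = b_i / cosα_i.
Slice 1: Δl = 2.5/cos(-7.6°) = 2.522 m; N'_1 = 85·cos(-7.6°) − 16·2.522 = 43.9; c'Δl = 23.20; W sinα = -11.2
Slice 2: Δl = 2.9/cos9.3° = 2.939 m; N'_2 = 231·cos9.3° − 29·2.939 = 142.7; c'Δl = 27.04; W sinα = 37.3
Slice 3: Δl = 1.9/cos25.0° = 2.096 m; N'_3 = 126·cos25.0° − 1·2.096 = 112.1; c'Δl = 19.29; W sinα = 53.2
Slice 4: Δl = 1.5/cos37.5° = 1.891 m; N'_4 = 72·cos37.5° − 17·1.891 = 25.0; c'Δl = 17.39; W sinα = 43.8
Slice 5: Δl = 1.6/cos51.1° = 2.548 m; N'_5 = 33·cos51.1° − 1·2.548 = 18.2; c'Δl = 23.44; W sinα = 25.7
Σc'Δl = 110.4 kN/m; ΣN' = 341.9 kN/m; ΣW sinα = 148.9 kN/m
Resisting = 110.4 + 341.9·tan20.7° = 110.4 + 129.2 = 239.6 kN/m
FS = 239.6 / 148.9 = 1.609

FS = 1.61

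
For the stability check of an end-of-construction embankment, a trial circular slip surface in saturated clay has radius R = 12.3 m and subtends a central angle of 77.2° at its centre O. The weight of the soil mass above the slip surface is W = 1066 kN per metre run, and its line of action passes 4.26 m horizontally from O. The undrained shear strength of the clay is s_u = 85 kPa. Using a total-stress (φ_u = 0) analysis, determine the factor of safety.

FS = 3.82

Taking moments about the centre O, the resisting moment is provided by the undrained shear strength acting along the arc:
Arc length L_a = R·θ = 12.3·(77.2°·π/180) = 12.3·1.3474 = 16.57 m
M_R = s_u·L_a·R = 85·16.57·12.3 = 17327.0 kN·m/m
M_D = W·d = 1066·4.26 = 4541.2 kN·m/m
FS = M_R / M_D = 17327.0 / 4541.2 = 3.816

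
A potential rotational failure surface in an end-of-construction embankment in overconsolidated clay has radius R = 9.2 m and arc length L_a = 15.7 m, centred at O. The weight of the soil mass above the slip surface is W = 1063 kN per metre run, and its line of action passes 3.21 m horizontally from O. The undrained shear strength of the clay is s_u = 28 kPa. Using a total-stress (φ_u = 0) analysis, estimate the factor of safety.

FS = 1.19

Taking moments about the centre O, the resisting moment is provided by the undrained shear strength acting along the arc:
M_R = s_u·L_a·R = 28·15.70·9.2 = 4044.3 kN·m/m
M_D = W·d = 1063·3.21 = 3412.2 kN·m/m
FS = M_R / M_D = 4044.3 / 3412.2 = 1.185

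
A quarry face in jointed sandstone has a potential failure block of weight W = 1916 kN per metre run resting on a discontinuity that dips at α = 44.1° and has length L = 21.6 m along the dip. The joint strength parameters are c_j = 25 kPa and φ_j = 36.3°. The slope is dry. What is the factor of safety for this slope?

FS = 1.16

Resolving the block weight along and normal to the plane and applying the Mohr–Coulomb strength on the joint:
N' = W cosα = 1916·cos44.1° = 1375.9 kN/m
Driving force T = W sinα = 1916·sin44.1° = 1333.4 kN/m
Resisting force R = c_j·L + N'·tanφ_j = 25·21.6 + 1375.9·tan36.3° = 540.0 + 1010.7 = 1550.7 kN/m
FS = R / T = 1550.7 / 1333.4 = 1.163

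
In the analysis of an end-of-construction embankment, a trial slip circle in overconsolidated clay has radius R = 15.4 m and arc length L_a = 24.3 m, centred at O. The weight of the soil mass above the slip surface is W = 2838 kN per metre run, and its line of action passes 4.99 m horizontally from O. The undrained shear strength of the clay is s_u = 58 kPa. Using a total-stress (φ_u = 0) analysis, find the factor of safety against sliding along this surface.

FS = 1.53

Taking moments about the centre O, the resisting moment is provided by the undrained shear strength acting along the arc:
M_R = s_u·L_a·R = 58·24.30·15.4 = 21704.8 kN·m/m
M_D = W·d = 2838·4.99 = 14161.6 kN·m/m
FS = M_R / M_D = 21704.8 / 14161.6 = 1.533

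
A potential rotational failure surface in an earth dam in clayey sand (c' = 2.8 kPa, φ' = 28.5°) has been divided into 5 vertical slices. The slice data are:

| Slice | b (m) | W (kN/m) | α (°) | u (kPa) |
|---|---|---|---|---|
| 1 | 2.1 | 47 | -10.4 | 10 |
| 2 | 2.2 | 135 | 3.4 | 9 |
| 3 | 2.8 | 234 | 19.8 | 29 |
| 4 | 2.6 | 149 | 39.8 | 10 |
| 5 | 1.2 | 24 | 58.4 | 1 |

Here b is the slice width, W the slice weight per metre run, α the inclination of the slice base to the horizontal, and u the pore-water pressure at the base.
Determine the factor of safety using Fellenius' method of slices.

FS = 1.20

Ordinary method of slices: FS = Σ[c'·Δl_i + (W_i cosα_i − u_i·Δl_i)·tanφ'] / Σ W_i sinα_i, with Δl_i = b_i / cosα_i.
Slice 1: Δl = 2.1/cos(-10.4°) = 2.135 m; N'_1 = 47·cos(-10.4°) − 10·2.135 = 24.9; c'Δl = 5.98; W sinα = -8.5
Slice 2: Δl = 2.2/cos3.4° = 2.204 m; N'_2 = 135·cos3.4° − 9·2.204 = 114.9; c'Δl = 6.17; W sinα = 8.0
Slice 3: Δl = 2.8/cos19.8° = 2.976 m; N'_3 = 234·cos19.8° − 29·2.976 = 133.9; c'Δl = 8.33; W sinα = 79.3
Slice 4: Δl = 2.6/cos39.8° = 3.384 m; N'_4 = 149·cos39.8° − 10·3.384 = 80.6; c'Δl = 9.48; W sinα = 95.4
Slice 5: Δl = 1.2/cos58.4° = 2.290 m; N'_5 = 24·cos58.4° − 1·2.290 = 10.3; c'Δl = 6.41; W sinα = 20.4
Σc'Δl = 36.4 kN/m; ΣN' = 364.6 kN/m; ΣW sinα = 194.6 kN/m
Resisting = 36.4 + 364.6·tan28.5° = 36.4 + 198.0 = 234.3 kN/m
FS = 234.3 / 194.6 = 1.204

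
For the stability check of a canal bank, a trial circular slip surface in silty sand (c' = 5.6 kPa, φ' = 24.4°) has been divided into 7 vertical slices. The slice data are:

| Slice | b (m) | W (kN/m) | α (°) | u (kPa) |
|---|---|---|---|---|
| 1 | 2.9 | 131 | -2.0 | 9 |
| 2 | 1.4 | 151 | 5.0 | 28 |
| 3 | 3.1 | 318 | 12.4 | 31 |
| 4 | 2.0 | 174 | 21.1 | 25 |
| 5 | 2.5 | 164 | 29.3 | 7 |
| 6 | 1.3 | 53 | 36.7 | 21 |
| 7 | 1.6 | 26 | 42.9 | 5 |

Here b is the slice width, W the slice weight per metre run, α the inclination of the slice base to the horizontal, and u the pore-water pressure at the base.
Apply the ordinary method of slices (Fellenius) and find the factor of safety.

Ordinary method of slices: FS = Σ[c'·Δl_i + (W_i cosα_i − u_i·Δl_i)·tanφ'] / Σ W_i sinα_i, with Δl_i = b_i / cosα_i.
Slice 1: Δl = 2.9/cos(-2.0°) = 2.902 m; N'_1 = 131·cos(-2.0°) − 9·2.902 = 104.8; c'Δl = 16.25; W sinα = -4.6
Slice 2: Δl = 1.4/cos5.0° = 1.405 m; N'_2 = 151·cos5.0° − 28·1.405 = 111.1; c'Δl = 7.87; W sinα = 13.2
Slice 3: Δl = 3.1/cos12.4° = 3.174 m; N'_3 = 318·cos12.4° − 31·3.174 = 212.2; c'Δl = 17.77; W sinα = 68.3
Slice 4: Δl = 2.0/cos21.1° = 2.144 m; N'_4 = 174·cos21.1° − 25·2.144 = 108.7; c'Δl = 12.00; W sinα = 62.6
Slice 5: Δl = 2.5/cos29.3° = 2.867 m; N'_5 = 164·cos29.3° − 7·2.867 = 123.0; c'Δl = 16.05; W sinα = 80.3
Slice 6: Δl = 1.3/cos36.7° = 1.621 m; N'_6 = 53·cos36.7° − 21·1.621 = 8.4; c'Δl = 9.08; W sinα = 31.7
Slice 7: Δl = 1.6/cos42.9° = 2.184 m; N'_7 = 26·cos42.9° − 5·2.184 = 8.1; c'Δl = 12.23; W sinα = 17.7
Σc'Δl = 91.3 kN/m; ΣN' = 676.3 kN/m; ΣW sinα = 269.1 kN/m
Resisting = 91.3 + 676.3·tan24.4° = 91.3 + 306.8 = 398.1 kN/m
FS = 398.1 / 269.1 = 1.479

FS = 1.48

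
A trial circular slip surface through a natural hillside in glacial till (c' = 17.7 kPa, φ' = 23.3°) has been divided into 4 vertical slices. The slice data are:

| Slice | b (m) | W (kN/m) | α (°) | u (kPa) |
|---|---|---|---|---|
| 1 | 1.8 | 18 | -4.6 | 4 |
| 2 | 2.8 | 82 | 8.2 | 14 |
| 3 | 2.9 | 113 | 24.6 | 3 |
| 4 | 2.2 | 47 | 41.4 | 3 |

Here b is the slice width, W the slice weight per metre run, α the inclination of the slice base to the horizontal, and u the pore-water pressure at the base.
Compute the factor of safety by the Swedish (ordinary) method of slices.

FS = 2.99

Ordinary method of slices: FS = Σ[c'·Δl_i + (W_i cosα_i − u_i·Δl_i)·tanφ'] / Σ W_i sinα_i, with Δl_i = b_i / cosα_i.
Slice 1: Δl = 1.8/cos(-4.6°) = 1.806 m; N'_1 = 18·cos(-4.6°) − 4·1.806 = 10.7; c'Δl = 31.96; W sinα = -1.4
Slice 2: Δl = 2.8/cos8.2° = 2.829 m; N'_2 = 82·cos8.2° − 14·2.829 = 41.6; c'Δl = 50.07; W sinα = 11.7
Slice 3: Δl = 2.9/cos24.6° = 3.189 m; N'_3 = 113·cos24.6° − 3·3.189 = 93.2; c'Δl = 56.45; W sinα = 47.0
Slice 4: Δl = 2.2/cos41.4° = 2.933 m; N'_4 = 47·cos41.4° − 3·2.933 = 26.5; c'Δl = 51.91; W sinα = 31.1
Σc'Δl = 190.4 kN/m; ΣN' = 171.9 kN/m; ΣW sinα = 88.4 kN/m
Resisting = 190.4 + 171.9·tan23.3° = 190.4 + 74.0 = 264.4 kN/m
FS = 264.4 / 88.4 = 2.992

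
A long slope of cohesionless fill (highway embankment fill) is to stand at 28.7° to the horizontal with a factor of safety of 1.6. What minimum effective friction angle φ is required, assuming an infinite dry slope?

φ = 41.2°

FS = tanφ/tanβ ⇒ tanφ = FS · tanβ = 1.6 · tan28.7° = 0.8760
φ = arctan(0.8760) = 41.22°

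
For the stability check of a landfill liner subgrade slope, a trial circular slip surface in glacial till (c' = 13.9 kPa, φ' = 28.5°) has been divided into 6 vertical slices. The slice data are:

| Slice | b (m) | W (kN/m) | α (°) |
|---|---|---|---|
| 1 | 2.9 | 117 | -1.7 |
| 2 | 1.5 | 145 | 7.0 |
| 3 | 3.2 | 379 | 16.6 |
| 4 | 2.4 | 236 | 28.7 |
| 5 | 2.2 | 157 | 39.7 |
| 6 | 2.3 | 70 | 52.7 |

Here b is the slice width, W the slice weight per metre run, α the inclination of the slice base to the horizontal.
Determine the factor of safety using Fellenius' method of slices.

FS = 1.99

Ordinary method of slices: FS = Σ[c'·Δl_i + (W_i cosα_i)·tanφ'] / Σ W_i sinα_i, with Δl_i = b_i / cosα_i.
Slice 1: Δl = 2.9/cos(-1.7°) = 2.901 m; N'_1 = 117·cos(-1.7°) = 116.9; c'Δl = 40.33; W sinα = -3.5
Slice 2: Δl = 1.5/cos7.0° = 1.511 m; N'_2 = 145·cos7.0° = 143.9; c'Δl = 21.01; W sinα = 17.7
Slice 3: Δl = 3.2/cos16.6° = 3.339 m; N'_3 = 379·cos16.6° = 363.2; c'Δl = 46.41; W sinα = 108.3
Slice 4: Δl = 2.4/cos28.7° = 2.736 m; N'_4 = 236·cos28.7° = 207.0; c'Δl = 38.03; W sinα = 113.3
Slice 5: Δl = 2.2/cos39.7° = 2.859 m; N'_5 = 157·cos39.7° = 120.8; c'Δl = 39.75; W sinα = 100.3
Slice 6: Δl = 2.3/cos52.7° = 3.795 m; N'_6 = 70·cos52.7° = 42.4; c'Δl = 52.76; W sinα = 55.7
Σc'Δl = 238.3 kN/m; ΣN' = 994.3 kN/m; ΣW sinα = 391.8 kN/m
Resisting = 238.3 + 994.3·tan28.5° = 238.3 + 539.9 = 778.1 kN/m
FS = 778.1 / 391.8 = 1.986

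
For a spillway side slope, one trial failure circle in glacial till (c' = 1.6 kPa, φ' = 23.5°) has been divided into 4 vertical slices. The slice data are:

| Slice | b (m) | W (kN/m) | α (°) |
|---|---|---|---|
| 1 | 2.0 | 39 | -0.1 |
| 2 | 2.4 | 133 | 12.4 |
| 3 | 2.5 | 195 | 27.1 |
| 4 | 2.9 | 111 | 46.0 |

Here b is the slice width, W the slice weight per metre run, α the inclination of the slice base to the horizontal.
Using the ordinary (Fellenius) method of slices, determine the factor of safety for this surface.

Ordinary method of slices: FS = Σ[c'·Δl_i + (W_i cosα_i)·tanφ'] / Σ W_i sinα_i, with Δl_i = b_i / cosα_i.
Slice 1: Δl = 2.0/cos(-0.1°) = 2.000 m; N'_1 = 39·cos(-0.1°) = 39.0; c'Δl = 3.20; W sinα = -0.1
Slice 2: Δl = 2.4/cos12.4° = 2.457 m; N'_2 = 133·cos12.4° = 129.9; c'Δl = 3.93; W sinα = 28.6
Slice 3: Δl = 2.5/cos27.1° = 2.808 m; N'_3 = 195·cos27.1° = 173.6; c'Δl = 4.49; W sinα = 88.8
Slice 4: Δl = 2.9/cos46.0° = 4.175 m; N'_4 = 111·cos46.0° = 77.1; c'Δl = 6.68; W sinα = 79.8
Σc'Δl = 18.3 kN/m; ΣN' = 419.6 kN/m; ΣW sinα = 197.2 kN/m
Resisting = 18.3 + 419.6·tan23.5° = 18.3 + 182.4 = 200.8 kN/m
FS = 200.8 / 197.2 = 1.018

FS = 1.02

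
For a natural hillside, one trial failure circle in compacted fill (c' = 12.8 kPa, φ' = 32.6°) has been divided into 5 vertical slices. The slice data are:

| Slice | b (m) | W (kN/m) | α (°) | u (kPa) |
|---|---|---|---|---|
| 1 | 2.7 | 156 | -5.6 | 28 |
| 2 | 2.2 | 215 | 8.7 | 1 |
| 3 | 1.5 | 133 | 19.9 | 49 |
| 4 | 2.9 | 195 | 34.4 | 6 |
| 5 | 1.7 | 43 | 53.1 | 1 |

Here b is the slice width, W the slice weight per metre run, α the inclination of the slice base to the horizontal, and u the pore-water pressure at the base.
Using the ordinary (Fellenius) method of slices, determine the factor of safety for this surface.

Ordinary method of slices: FS = Σ[c'·Δl_i + (W_i cosα_i − u_i·Δl_i)·tanφ'] / Σ W_i sinα_i, with Δl_i = b_i / cosα_i.
Slice 1: Δl = 2.7/cos(-5.6°) = 2.713 m; N'_1 = 156·cos(-5.6°) − 28·2.713 = 79.3; c'Δl = 34.73; W sinα = -15.2
Slice 2: Δl = 2.2/cos8.7° = 2.226 m; N'_2 = 215·cos8.7° − 1·2.226 = 210.3; c'Δl = 28.49; W sinα = 32.5
Slice 3: Δl = 1.5/cos19.9° = 1.595 m; N'_3 = 133·cos19.9° − 49·1.595 = 46.9; c'Δl = 20.42; W sinα = 45.3
Slice 4: Δl = 2.9/cos34.4° = 3.515 m; N'_4 = 195·cos34.4° − 6·3.515 = 139.8; c'Δl = 44.99; W sinα = 110.2
Slice 5: Δl = 1.7/cos53.1° = 2.831 m; N'_5 = 43·cos53.1° − 1·2.831 = 23.0; c'Δl = 36.24; W sinα = 34.4
Σc'Δl = 164.9 kN/m; ΣN' = 499.3 kN/m; ΣW sinα = 207.1 kN/m
Resisting = 164.9 + 499.3·tan32.6° = 164.9 + 319.3 = 484.2 kN/m
FS = 484.2 / 207.1 = 2.338

FS = 2.34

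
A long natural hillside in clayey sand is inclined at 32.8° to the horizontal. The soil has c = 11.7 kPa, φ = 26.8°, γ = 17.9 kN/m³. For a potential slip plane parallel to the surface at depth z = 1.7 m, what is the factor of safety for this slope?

FS = 1.63

For an infinite slope with a slip plane parallel to the surface (no pore pressure): FS = [c + γz cos²β tanφ] / [γz sinβ cosβ].
γz = 17.9·1.7 = 30.43 kN/m²
Numerator = 11.7 + 30.43·cos²32.8°·tan26.8° = 11.7 + 30.43·0.7066·0.5051 = 22.561 kPa
Denominator = 30.43·sin32.8°·cos32.8° = 30.43·0.5417·0.8406 = 13.856 kPa
FS = 22.561 / 13.856 = 1.628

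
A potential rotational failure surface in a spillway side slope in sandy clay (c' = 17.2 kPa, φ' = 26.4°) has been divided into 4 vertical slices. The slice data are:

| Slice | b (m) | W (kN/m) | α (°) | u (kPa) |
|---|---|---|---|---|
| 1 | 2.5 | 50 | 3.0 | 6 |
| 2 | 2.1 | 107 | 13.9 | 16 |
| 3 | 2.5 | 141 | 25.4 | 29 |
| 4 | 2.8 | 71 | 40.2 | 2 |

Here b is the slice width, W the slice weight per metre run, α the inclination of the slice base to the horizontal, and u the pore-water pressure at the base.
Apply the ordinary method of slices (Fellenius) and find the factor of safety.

FS = 2.15

Ordinary method of slices: FS = Σ[c'·Δl_i + (W_i cosα_i − u_i·Δl_i)·tanφ'] / Σ W_i sinα_i, with Δl_i = b_i / cosα_i.
Slice 1: Δl = 2.5/cos3.0° = 2.503 m; N'_1 = 50·cos3.0° − 6·2.503 = 34.9; c'Δl = 43.06; W sinα = 2.6
Slice 2: Δl = 2.1/cos13.9° = 2.163 m; N'_2 = 107·cos13.9° − 16·2.163 = 69.3; c'Δl = 37.21; W sinα = 25.7
Slice 3: Δl = 2.5/cos25.4° = 2.768 m; N'_3 = 141·cos25.4° − 29·2.768 = 47.1; c'Δl = 47.60; W sinα = 60.5
Slice 4: Δl = 2.8/cos40.2° = 3.666 m; N'_4 = 71·cos40.2° − 2·3.666 = 46.9; c'Δl = 63.05; W sinα = 45.8
Σc'Δl = 190.9 kN/m; ΣN' = 198.2 kN/m; ΣW sinα = 134.6 kN/m
Resisting = 190.9 + 198.2·tan26.4° = 190.9 + 98.4 = 289.3 kN/m
FS = 289.3 / 134.6 = 2.149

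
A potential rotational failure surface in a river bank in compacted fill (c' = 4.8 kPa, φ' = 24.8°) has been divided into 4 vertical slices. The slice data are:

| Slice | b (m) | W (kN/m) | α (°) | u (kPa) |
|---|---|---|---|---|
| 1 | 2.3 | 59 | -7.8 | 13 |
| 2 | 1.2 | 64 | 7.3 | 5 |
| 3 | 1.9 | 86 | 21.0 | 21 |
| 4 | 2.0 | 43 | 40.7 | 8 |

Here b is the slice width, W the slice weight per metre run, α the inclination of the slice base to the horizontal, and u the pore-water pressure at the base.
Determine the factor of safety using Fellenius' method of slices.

FS = 1.72

Ordinary method of slices: FS = Σ[c'·Δl_i + (W_i cosα_i − u_i·Δl_i)·tanφ'] / Σ W_i sinα_i, with Δl_i = b_i / cosα_i.
Slice 1: Δl = 2.3/cos(-7.8°) = 2.321 m; N'_1 = 59·cos(-7.8°) − 13·2.321 = 28.3; c'Δl = 11.14; W sinα = -8.0
Slice 2: Δl = 1.2/cos7.3° = 1.210 m; N'_2 = 64·cos7.3° − 5·1.210 = 57.4; c'Δl = 5.81; W sinα = 8.1
Slice 3: Δl = 1.9/cos21.0° = 2.035 m; N'_3 = 86·cos21.0° − 21·2.035 = 37.5; c'Δl = 9.77; W sinα = 30.8
Slice 4: Δl = 2.0/cos40.7° = 2.638 m; N'_4 = 43·cos40.7° − 8·2.638 = 11.5; c'Δl = 12.66; W sinα = 28.0
Σc'Δl = 39.4 kN/m; ΣN' = 134.8 kN/m; ΣW sinα = 59.0 kN/m
Resisting = 39.4 + 134.8·tan24.8° = 39.4 + 62.3 = 101.6 kN/m
FS = 101.6 / 59.0 = 1.723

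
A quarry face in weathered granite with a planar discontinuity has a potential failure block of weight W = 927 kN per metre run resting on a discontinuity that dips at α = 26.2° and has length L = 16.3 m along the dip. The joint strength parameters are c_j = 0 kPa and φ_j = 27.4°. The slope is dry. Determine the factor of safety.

FS = 1.05

Resolving the block weight along and normal to the plane and applying the Mohr–Coulomb strength on the joint:
N' = W cosα = 927·cos26.2° = 831.8 kN/m
Driving force T = W sinα = 927·sin26.2° = 409.3 kN/m
Resisting force R = c_j·L + N'·tanφ_j = 0·16.3 + 831.8·tan27.4° = 0.0 + 431.1 = 431.1 kN/m
FS = R / T = 431.1 / 409.3 = 1.053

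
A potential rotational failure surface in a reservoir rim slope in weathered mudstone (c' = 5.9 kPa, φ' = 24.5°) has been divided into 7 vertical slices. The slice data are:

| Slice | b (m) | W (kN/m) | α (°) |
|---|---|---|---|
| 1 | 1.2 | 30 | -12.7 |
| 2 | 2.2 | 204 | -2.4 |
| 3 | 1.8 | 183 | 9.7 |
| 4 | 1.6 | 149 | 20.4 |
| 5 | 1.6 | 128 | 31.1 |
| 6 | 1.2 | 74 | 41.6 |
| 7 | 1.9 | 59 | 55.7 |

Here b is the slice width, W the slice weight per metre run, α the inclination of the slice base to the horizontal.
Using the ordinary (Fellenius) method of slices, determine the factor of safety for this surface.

Ordinary method of slices: FS = Σ[c'·Δl_i + (W_i cosα_i)·tanφ'] / Σ W_i sinα_i, with Δl_i = b_i / cosα_i.
Slice 1: Δl = 1.2/cos(-12.7°) = 1.230 m; N'_1 = 30·cos(-12.7°) = 29.3; c'Δl = 7.26; W sinα = -6.6
Slice 2: Δl = 2.2/cos(-2.4°) = 2.202 m; N'_2 = 204·cos(-2.4°) = 203.8; c'Δl = 12.99; W sinα = -8.5
Slice 3: Δl = 1.8/cos9.7° = 1.826 m; N'_3 = 183·cos9.7° = 180.4; c'Δl = 10.77; W sinα = 30.8
Slice 4: Δl = 1.6/cos20.4° = 1.707 m; N'_4 = 149·cos20.4° = 139.7; c'Δl = 10.07; W sinα = 51.9
Slice 5: Δl = 1.6/cos31.1° = 1.869 m; N'_5 = 128·cos31.1° = 109.6; c'Δl = 11.02; W sinα = 66.1
Slice 6: Δl = 1.2/cos41.6° = 1.605 m; N'_6 = 74·cos41.6° = 55.3; c'Δl = 9.47; W sinα = 49.1
Slice 7: Δl = 1.9/cos55.7° = 3.372 m; N'_7 = 59·cos55.7° = 33.2; c'Δl = 19.89; W sinα = 48.7
Σc'Δl = 81.5 kN/m; ΣN' = 751.3 kN/m; ΣW sinα = 231.6 kN/m
Resisting = 81.5 + 751.3·tan24.5° = 81.5 + 342.4 = 423.9 kN/m
FS = 423.9 / 231.6 = 1.830

FS = 1.83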